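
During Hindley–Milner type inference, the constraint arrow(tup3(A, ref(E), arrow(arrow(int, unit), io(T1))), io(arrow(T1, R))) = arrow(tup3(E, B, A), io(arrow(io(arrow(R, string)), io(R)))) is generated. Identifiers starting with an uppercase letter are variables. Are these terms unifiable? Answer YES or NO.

NO

Decompose arrow/2: tup3(A, ref(E), arrow(arrow(int, unit), io(T1))) = tup3(E, B, A),  io(arrow(T1, R)) = io(arrow(io(arrow(R, string)), io(R))).
Decompose tup3/3: A = E,  ref(E) = B,  arrow(arrow(int, unit), io(T1)) = A.
Bind A := E; substituting into the one remaining equation that mentions A gives: arrow(arrow(int, unit), io(T1)) = E.
Bind B := ref(E); no other remaining equation mentions B.
Bind E := arrow(arrow(int, unit), io(T1)); no other remaining equation mentions E. Substituting into the earlier bindings gives A := arrow(arrow(int, unit), io(T1)), B := ref(arrow(arrow(int, unit), io(T1))).
Decompose io/1: arrow(T1, R) = arrow(io(arrow(R, string)), io(R)).
Decompose arrow/2: T1 = io(arrow(R, string)),  R = io(R).
Bind T1 := io(arrow(R, string)); no other remaining equation mentions T1. Substituting into the earlier bindings gives A := arrow(arrow(int, unit), io(io(arrow(R, string)))), B := ref(arrow(arrow(int, unit), io(io(arrow(R, string))))), E := arrow(arrow(int, unit), io(io(arrow(R, string)))).
Occurs check fails: R occurs in io(R); the equation R = io(R) has no finite solution.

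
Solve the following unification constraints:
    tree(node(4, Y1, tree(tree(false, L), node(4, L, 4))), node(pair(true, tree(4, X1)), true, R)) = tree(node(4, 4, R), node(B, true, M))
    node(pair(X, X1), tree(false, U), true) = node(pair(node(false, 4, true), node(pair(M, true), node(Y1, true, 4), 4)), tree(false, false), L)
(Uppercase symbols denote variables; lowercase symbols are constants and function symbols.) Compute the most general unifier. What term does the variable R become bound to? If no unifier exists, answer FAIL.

Decompose tree/2: node(4, Y1, tree(tree(false, L), node(4, L, 4))) = node(4, 4, R),  node(pair(true, tree(4, X1)), true, R) = node(B, true, M).
Decompose node/3: 4 = 4,  Y1 = 4,  tree(tree(false, L), node(4, L, 4)) = R.
Delete trivial equation 4 = 4.
Bind Y1 := 4; substituting into the one remaining equation that mentions Y1 gives: node(pair(X, X1), tree(false, U), true) = node(pair(node(false, 4, true), node(pair(M, true), node(4, true, 4), 4)), tree(false, false), L).
Bind R := tree(tree(false, L), node(4, L, 4)); substituting into the one remaining equation that mentions R gives: node(pair(true, tree(4, X1)), true, tree(tree(false, L), node(4, L, 4))) = node(B, true, M).
Decompose node/3: pair(true, tree(4, X1)) = B,  true = true,  tree(tree(false, L), node(4, L, 4)) = M.
Bind B := pair(true, tree(4, X1)); no other remaining equation mentions B.
Delete trivial equation true = true.
Bind M := tree(tree(false, L), node(4, L, 4)); substituting into the remaining equation gives: node(pair(X, X1), tree(false, U), true) = node(pair(node(false, 4, true), node(pair(tree(tree(false, L), node(4, L, 4)), true), node(4, true, 4), 4)), tree(false, false), L).
Decompose node/3: pair(X, X1) = pair(node(false, 4, true), node(pair(tree(tree(false, L), node(4, L, 4)), true), node(4, true, 4), 4)),  tree(false, U) = tree(false, false),  true = L.
Decompose pair/2: X = node(false, 4, true),  X1 = node(pair(tree(tree(false, L), node(4, L, 4)), true), node(4, true, 4), 4).
Bind X := node(false, 4, true); no other remaining equation mentions X.
Bind X1 := node(pair(tree(tree(false, L), node(4, L, 4)), true), node(4, true, 4), 4); no other remaining equation mentions X1. Substituting into the earlier binding gives B := pair(true, tree(4, node(pair(tree(tree(false, L), node(4, L, 4)), true), node(4, true, 4), 4))).
Decompose tree/2: false = false,  U = false.
Delete trivial equation false = false.
Bind U := false; no other remaining equation mentions U.
Bind L := true. Substituting into the earlier bindings gives R := tree(tree(false, true), node(4, true, 4)), B := pair(true, tree(4, node(pair(tree(tree(false, true), node(4, true, 4)), true), node(4, true, 4), 4))), M := tree(tree(false, true), node(4, true, 4)), X1 := node(pair(tree(tree(false, true), node(4, true, 4)), true), node(4, true, 4), 4).
MGU = { Y1 -> 4, R -> tree(tree(false, true), node(4, true, 4)), B -> pair(true, tree(4, node(pair(tree(tree(false, true), node(4, true, 4)), true), node(4, true, 4), 4))), M -> tree(tree(false, true), node(4, true, 4)), X -> node(false, 4, true), X1 -> node(pair(tree(tree(false, true), node(4, true, 4)), true), node(4, true, 4), 4), U -> false, L -> true }, so R -> tree(tree(false, true), node(4, true, 4)).

tree(tree(false, true), node(4, true, 4))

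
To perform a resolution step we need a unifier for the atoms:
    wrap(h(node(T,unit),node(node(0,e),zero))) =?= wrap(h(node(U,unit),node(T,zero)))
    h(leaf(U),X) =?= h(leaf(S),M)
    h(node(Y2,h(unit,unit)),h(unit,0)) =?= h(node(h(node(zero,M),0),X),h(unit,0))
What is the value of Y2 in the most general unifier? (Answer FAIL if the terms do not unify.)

Decompose wrap/1: h(node(T,unit),node(node(0,e),zero)) =?= h(node(U,unit),node(T,zero)).
Decompose h/2: node(T,unit) =?= node(U,unit),  node(node(0,e),zero) =?= node(T,zero).
Decompose node/2: T =?= U,  unit =?= unit.
Bind T := U; substituting into the one remaining equation that mentions T gives: node(node(0,e),zero) =?= node(U,zero).
Delete trivial equation unit =?= unit.
Decompose node/2: node(0,e) =?= U,  zero =?= zero.
Bind U := node(0,e); substituting into the one remaining equation that mentions U gives: h(leaf(node(0,e)),X) =?= h(leaf(S),M). Substituting into the earlier binding gives T := node(0,e).
Delete trivial equation zero =?= zero.
Decompose h/2: leaf(node(0,e)) =?= leaf(S),  X =?= M.
Decompose leaf/1: node(0,e) =?= S.
Bind S := node(0,e); no other remaining equation mentions S.
Bind X := M; substituting into the remaining equation gives: h(node(Y2,h(unit,unit)),h(unit,0)) =?= h(node(h(node(zero,M),0),M),h(unit,0)).
Decompose h/2: node(Y2,h(unit,unit)) =?= node(h(node(zero,M),0),M),  h(unit,0) =?= h(unit,0).
Decompose node/2: Y2 =?= h(node(zero,M),0),  h(unit,unit) =?= M.
Bind Y2 := h(node(zero,M),0); no other remaining equation mentions Y2.
Bind M := h(unit,unit); no other remaining equation mentions M. Substituting into the earlier bindings gives X := h(unit,unit), Y2 := h(node(zero,h(unit,unit)),0).
Delete trivial equation h(unit,0) =?= h(unit,0).
MGU = { T -> node(0,e), U -> node(0,e), S -> node(0,e), X -> h(unit,unit), Y2 -> h(node(zero,h(unit,unit)),0), M -> h(unit,unit) }, so Y2 -> h(node(zero,h(unit,unit)),0).

h(node(zero,h(unit,unit)),0)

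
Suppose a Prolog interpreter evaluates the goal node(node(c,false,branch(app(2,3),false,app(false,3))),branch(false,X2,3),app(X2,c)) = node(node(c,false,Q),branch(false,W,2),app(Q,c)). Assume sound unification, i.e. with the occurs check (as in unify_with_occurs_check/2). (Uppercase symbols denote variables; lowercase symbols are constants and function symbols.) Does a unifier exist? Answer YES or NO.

NO

Decompose node/3: node(c,false,branch(app(2,3),false,app(false,3))) = node(c,false,Q),  branch(false,X2,3) = branch(false,W,2),  app(X2,c) = app(Q,c).
Decompose node/3: c = c,  false = false,  branch(app(2,3),false,app(false,3)) = Q.
Delete trivial equation c = c.
Delete trivial equation false = false.
Bind Q := branch(app(2,3),false,app(false,3)); substituting into the one remaining equation that mentions Q gives: app(X2,c) = app(branch(app(2,3),false,app(false,3)),c).
Decompose branch/3: false = false,  X2 = W,  3 = 2.
Delete trivial equation false = false.
Bind X2 := W; substituting into the one remaining equation that mentions X2 gives: app(W,c) = app(branch(app(2,3),false,app(false,3)),c).
Clash: constants 3 and 2 differ; no unifier exists.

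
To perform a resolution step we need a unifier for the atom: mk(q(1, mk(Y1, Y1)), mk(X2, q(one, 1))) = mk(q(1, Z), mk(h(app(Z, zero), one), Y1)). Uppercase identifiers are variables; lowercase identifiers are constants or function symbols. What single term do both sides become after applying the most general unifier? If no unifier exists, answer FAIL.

Decompose mk/2: q(1, mk(Y1, Y1)) = q(1, Z),  mk(X2, q(one, 1)) = mk(h(app(Z, zero), one), Y1).
Decompose q/2: 1 = 1,  mk(Y1, Y1) = Z.
Delete trivial equation 1 = 1.
Bind Z := mk(Y1, Y1); substituting into the remaining equation gives: mk(X2, q(one, 1)) = mk(h(app(mk(Y1, Y1), zero), one), Y1).
Decompose mk/2: X2 = h(app(mk(Y1, Y1), zero), one),  q(one, 1) = Y1.
Bind X2 := h(app(mk(Y1, Y1), zero), one); no other remaining equation mentions X2.
Bind Y1 := q(one, 1). Substituting into the earlier bindings gives Z := mk(q(one, 1), q(one, 1)), X2 := h(app(mk(q(one, 1), q(one, 1)), zero), one).
Applying the MGU to either side gives mk(q(1, mk(q(one, 1), q(one, 1))), mk(h(app(mk(q(one, 1), q(one, 1)), zero), one), q(one, 1))).

mk(q(1, mk(q(one, 1), q(one, 1))), mk(h(app(mk(q(one, 1), q(one, 1)), zero), one), q(one, 1)))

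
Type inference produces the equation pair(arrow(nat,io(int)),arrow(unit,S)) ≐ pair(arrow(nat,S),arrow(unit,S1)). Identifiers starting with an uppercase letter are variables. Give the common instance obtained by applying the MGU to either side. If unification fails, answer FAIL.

pair(arrow(nat,io(int)),arrow(unit,io(int)))

Decompose pair/2: arrow(nat,io(int)) ≐ arrow(nat,S),  arrow(unit,S) ≐ arrow(unit,S1).
Decompose arrow/2: nat ≐ nat,  io(int) ≐ S.
Delete trivial equation nat ≐ nat.
Bind S := io(int); substituting into the remaining equation gives: arrow(unit,io(int)) ≐ arrow(unit,S1).
Decompose arrow/2: unit ≐ unit,  io(int) ≐ S1.
Delete trivial equation unit ≐ unit.
Bind S1 := io(int).
Applying the MGU to either side gives pair(arrow(nat,io(int)),arrow(unit,io(int))).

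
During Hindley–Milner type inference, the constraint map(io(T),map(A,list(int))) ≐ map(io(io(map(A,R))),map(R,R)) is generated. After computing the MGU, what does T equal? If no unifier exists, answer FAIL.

io(map(list(int),list(int)))

Decompose map/2: io(T) ≐ io(io(map(A,R))),  map(A,list(int)) ≐ map(R,R).
Decompose io/1: T ≐ io(map(A,R)).
Bind T := io(map(A,R)); no other remaining equation mentions T.
Decompose map/2: A ≐ R,  list(int) ≐ R.
Bind A := R; no other remaining equation mentions A. Substituting into the earlier binding gives T := io(map(R,R)).
Bind R := list(int). Substituting into the earlier bindings gives T := io(map(list(int),list(int))), A := list(int).
MGU = { T := io(map(list(int),list(int))), A := list(int), R := list(int) }, so T := io(map(list(int),list(int))).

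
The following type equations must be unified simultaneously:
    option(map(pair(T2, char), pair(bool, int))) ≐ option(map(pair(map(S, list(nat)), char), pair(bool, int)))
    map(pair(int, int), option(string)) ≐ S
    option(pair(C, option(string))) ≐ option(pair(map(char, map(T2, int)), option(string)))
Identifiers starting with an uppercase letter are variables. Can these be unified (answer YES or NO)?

YES

Decompose option/1: map(pair(T2, char), pair(bool, int)) ≐ map(pair(map(S, list(nat)), char), pair(bool, int)).
Decompose map/2: pair(T2, char) ≐ pair(map(S, list(nat)), char),  pair(bool, int) ≐ pair(bool, int).
Decompose pair/2: T2 ≐ map(S, list(nat)),  char ≐ char.
Bind T2 := map(S, list(nat)); substituting into the one remaining equation that mentions T2 gives: option(pair(C, option(string))) ≐ option(pair(map(char, map(map(S, list(nat)), int)), option(string))).
Delete trivial equation char ≐ char.
Delete trivial equation pair(bool, int) ≐ pair(bool, int).
Bind S := map(pair(int, int), option(string)); substituting into the remaining equation gives: option(pair(C, option(string))) ≐ option(pair(map(char, map(map(map(pair(int, int), option(string)), list(nat)), int)), option(string))). Substituting into the earlier binding gives T2 := map(map(pair(int, int), option(string)), list(nat)).
Decompose option/1: pair(C, option(string)) ≐ pair(map(char, map(map(map(pair(int, int), option(string)), list(nat)), int)), option(string)).
Decompose pair/2: C ≐ map(char, map(map(map(pair(int, int), option(string)), list(nat)), int)),  option(string) ≐ option(string).
Bind C := map(char, map(map(map(pair(int, int), option(string)), list(nat)), int)); no other remaining equation mentions C.
Delete trivial equation option(string) ≐ option(string).
No equations remain and no clash or occurs-check failure arose, so a unifier exists.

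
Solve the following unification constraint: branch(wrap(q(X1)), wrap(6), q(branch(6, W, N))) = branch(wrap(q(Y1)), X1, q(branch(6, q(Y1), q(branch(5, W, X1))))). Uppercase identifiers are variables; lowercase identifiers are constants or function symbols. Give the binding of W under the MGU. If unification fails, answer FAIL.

q(wrap(6))

Decompose branch/3: wrap(q(X1)) = wrap(q(Y1)),  wrap(6) = X1,  q(branch(6, W, N)) = q(branch(6, q(Y1), q(branch(5, W, X1)))).
Decompose wrap/1: q(X1) = q(Y1).
Decompose q/1: X1 = Y1.
Bind X1 := Y1; substituting into the remaining equations gives: wrap(6) = Y1,  q(branch(6, W, N)) = q(branch(6, q(Y1), q(branch(5, W, Y1)))).
Bind Y1 := wrap(6); substituting into the remaining equation gives: q(branch(6, W, N)) = q(branch(6, q(wrap(6)), q(branch(5, W, wrap(6))))). Substituting into the earlier binding gives X1 := wrap(6).
Decompose q/1: branch(6, W, N) = branch(6, q(wrap(6)), q(branch(5, W, wrap(6)))).
Decompose branch/3: 6 = 6,  W = q(wrap(6)),  N = q(branch(5, W, wrap(6))).
Delete trivial equation 6 = 6.
Bind W := q(wrap(6)); substituting into the remaining equation gives: N = q(branch(5, q(wrap(6)), wrap(6))).
Bind N := q(branch(5, q(wrap(6)), wrap(6))).
MGU = { X1 := wrap(6), Y1 := wrap(6), W := q(wrap(6)), N := q(branch(5, q(wrap(6)), wrap(6))) }, so W := q(wrap(6)).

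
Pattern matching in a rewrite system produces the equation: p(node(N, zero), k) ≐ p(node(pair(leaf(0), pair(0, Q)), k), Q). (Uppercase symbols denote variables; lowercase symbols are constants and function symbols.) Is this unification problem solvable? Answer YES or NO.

Decompose p/2: node(N, zero) ≐ node(pair(leaf(0), pair(0, Q)), k),  k ≐ Q.
Decompose node/2: N ≐ pair(leaf(0), pair(0, Q)),  zero ≐ k.
Bind N := pair(leaf(0), pair(0, Q)); no other remaining equation mentions N.
Clash: constants zero and k differ; no unifier exists.

NO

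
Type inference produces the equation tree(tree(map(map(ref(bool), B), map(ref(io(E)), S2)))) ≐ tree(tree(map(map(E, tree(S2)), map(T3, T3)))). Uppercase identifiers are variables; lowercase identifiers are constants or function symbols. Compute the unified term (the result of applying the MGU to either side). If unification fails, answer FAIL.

tree(tree(map(map(ref(bool), tree(ref(io(ref(bool))))), map(ref(io(ref(bool))), ref(io(ref(bool)))))))

Decompose tree/1: tree(map(map(ref(bool), B), map(ref(io(E)), S2))) ≐ tree(map(map(E, tree(S2)), map(T3, T3))).
Decompose tree/1: map(map(ref(bool), B), map(ref(io(E)), S2)) ≐ map(map(E, tree(S2)), map(T3, T3)).
Decompose map/2: map(ref(bool), B) ≐ map(E, tree(S2)),  map(ref(io(E)), S2) ≐ map(T3, T3).
Decompose map/2: ref(bool) ≐ E,  B ≐ tree(S2).
Bind E := ref(bool); substituting into the one remaining equation that mentions E gives: map(ref(io(ref(bool))), S2) ≐ map(T3, T3).
Bind B := tree(S2); no other remaining equation mentions B.
Decompose map/2: ref(io(ref(bool))) ≐ T3,  S2 ≐ T3.
Bind T3 := ref(io(ref(bool))); substituting into the remaining equation gives: S2 ≐ ref(io(ref(bool))).
Bind S2 := ref(io(ref(bool))). Substituting into the earlier binding gives B := tree(ref(io(ref(bool)))).
Applying the MGU to either side gives tree(tree(map(map(ref(bool), tree(ref(io(ref(bool))))), map(ref(io(ref(bool))), ref(io(ref(bool))))))).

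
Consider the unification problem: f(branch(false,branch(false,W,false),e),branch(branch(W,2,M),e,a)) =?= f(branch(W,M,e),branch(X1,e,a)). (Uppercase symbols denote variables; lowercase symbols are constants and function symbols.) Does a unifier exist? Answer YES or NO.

YES

Decompose f/2: branch(false,branch(false,W,false),e) =?= branch(W,M,e),  branch(branch(W,2,M),e,a) =?= branch(X1,e,a).
Decompose branch/3: false =?= W,  branch(false,W,false) =?= M,  e =?= e.
Bind W := false; substituting into the 2 remaining equations that mention W gives: branch(false,false,false) =?= M,  branch(branch(false,2,M),e,a) =?= branch(X1,e,a).
Bind M := branch(false,false,false); substituting into the one remaining equation that mentions M gives: branch(branch(false,2,branch(false,false,false)),e,a) =?= branch(X1,e,a).
Delete trivial equation e =?= e.
Decompose branch/3: branch(false,2,branch(false,false,false)) =?= X1,  e =?= e,  a =?= a.
Bind X1 := branch(false,2,branch(false,false,false)); no other remaining equation mentions X1.
Delete trivial equation e =?= e.
Delete trivial equation a =?= a.
No equations remain and no clash or occurs-check failure arose, so a unifier exists.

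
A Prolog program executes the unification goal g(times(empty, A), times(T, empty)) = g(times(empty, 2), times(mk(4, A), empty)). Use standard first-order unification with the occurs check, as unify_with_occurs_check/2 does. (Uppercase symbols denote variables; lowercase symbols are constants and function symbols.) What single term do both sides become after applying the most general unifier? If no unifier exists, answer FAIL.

Decompose g/2: times(empty, A) = times(empty, 2),  times(T, empty) = times(mk(4, A), empty).
Decompose times/2: empty = empty,  A = 2.
Delete trivial equation empty = empty.
Bind A := 2; substituting into the remaining equation gives: times(T, empty) = times(mk(4, 2), empty).
Decompose times/2: T = mk(4, 2),  empty = empty.
Bind T := mk(4, 2); no other remaining equation mentions T.
Delete trivial equation empty = empty.
Applying the MGU to either side gives g(times(empty, 2), times(mk(4, 2), empty)).

g(times(empty, 2), times(mk(4, 2), empty))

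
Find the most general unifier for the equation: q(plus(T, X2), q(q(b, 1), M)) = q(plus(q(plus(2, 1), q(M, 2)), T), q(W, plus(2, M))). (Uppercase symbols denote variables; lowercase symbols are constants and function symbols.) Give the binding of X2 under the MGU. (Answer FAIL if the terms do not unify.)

FAIL

Decompose q/2: plus(T, X2) = plus(q(plus(2, 1), q(M, 2)), T),  q(q(b, 1), M) = q(W, plus(2, M)).
Decompose plus/2: T = q(plus(2, 1), q(M, 2)),  X2 = T.
Bind T := q(plus(2, 1), q(M, 2)); substituting into the one remaining equation that mentions T gives: X2 = q(plus(2, 1), q(M, 2)).
Bind X2 := q(plus(2, 1), q(M, 2)); no other remaining equation mentions X2.
Decompose q/2: q(b, 1) = W,  M = plus(2, M).
Bind W := q(b, 1); no other remaining equation mentions W.
Occurs check fails: M occurs in plus(2, M); the equation M = plus(2, M) has no finite solution.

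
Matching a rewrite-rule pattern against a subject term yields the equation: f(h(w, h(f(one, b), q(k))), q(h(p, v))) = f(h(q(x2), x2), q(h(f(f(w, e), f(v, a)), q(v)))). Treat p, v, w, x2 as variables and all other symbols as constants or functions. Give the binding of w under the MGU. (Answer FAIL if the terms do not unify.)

Decompose f/2: h(w, h(f(one, b), q(k))) = h(q(x2), x2),  q(h(p, v)) = q(h(f(f(w, e), f(v, a)), q(v))).
Decompose h/2: w = q(x2),  h(f(one, b), q(k)) = x2.
Bind w := q(x2); substituting into the one remaining equation that mentions w gives: q(h(p, v)) = q(h(f(f(q(x2), e), f(v, a)), q(v))).
Bind x2 := h(f(one, b), q(k)); substituting into the remaining equation gives: q(h(p, v)) = q(h(f(f(q(h(f(one, b), q(k))), e), f(v, a)), q(v))). Substituting into the earlier binding gives w := q(h(f(one, b), q(k))).
Decompose q/1: h(p, v) = h(f(f(q(h(f(one, b), q(k))), e), f(v, a)), q(v)).
Decompose h/2: p = f(f(q(h(f(one, b), q(k))), e), f(v, a)),  v = q(v).
Bind p := f(f(q(h(f(one, b), q(k))), e), f(v, a)); no other remaining equation mentions p.
Occurs check fails: v occurs in q(v); the equation v = q(v) has no finite solution.

FAIL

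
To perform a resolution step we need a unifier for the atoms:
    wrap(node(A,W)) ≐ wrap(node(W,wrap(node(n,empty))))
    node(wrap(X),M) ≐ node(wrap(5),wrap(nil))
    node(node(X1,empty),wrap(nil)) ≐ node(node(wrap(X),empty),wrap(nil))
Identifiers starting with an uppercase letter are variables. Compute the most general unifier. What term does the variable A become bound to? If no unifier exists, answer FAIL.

wrap(node(n,empty))

Decompose wrap/1: node(A,W) ≐ node(W,wrap(node(n,empty))).
Decompose node/2: A ≐ W,  W ≐ wrap(node(n,empty)).
Bind A := W; no other remaining equation mentions A.
Bind W := wrap(node(n,empty)); no other remaining equation mentions W. Substituting into the earlier binding gives A := wrap(node(n,empty)).
Decompose node/2: wrap(X) ≐ wrap(5),  M ≐ wrap(nil).
Decompose wrap/1: X ≐ 5.
Bind X := 5; substituting into the one remaining equation that mentions X gives: node(node(X1,empty),wrap(nil)) ≐ node(node(wrap(5),empty),wrap(nil)).
Bind M := wrap(nil); no other remaining equation mentions M.
Decompose node/2: node(X1,empty) ≐ node(wrap(5),empty),  wrap(nil) ≐ wrap(nil).
Decompose node/2: X1 ≐ wrap(5),  empty ≐ empty.
Bind X1 := wrap(5); no other remaining equation mentions X1.
Delete trivial equation empty ≐ empty.
Delete trivial equation wrap(nil) ≐ wrap(nil).
MGU = { A ↦ wrap(node(n,empty)), W ↦ wrap(node(n,empty)), X ↦ 5, M ↦ wrap(nil), X1 ↦ wrap(5) }, so A ↦ wrap(node(n,empty)).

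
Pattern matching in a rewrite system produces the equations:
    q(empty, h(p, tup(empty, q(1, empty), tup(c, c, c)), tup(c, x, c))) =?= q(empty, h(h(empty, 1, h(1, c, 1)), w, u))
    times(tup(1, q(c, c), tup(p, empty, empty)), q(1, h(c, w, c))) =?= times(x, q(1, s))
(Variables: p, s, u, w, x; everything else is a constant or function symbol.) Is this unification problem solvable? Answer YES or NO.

Decompose q/2: empty =?= empty,  h(p, tup(empty, q(1, empty), tup(c, c, c)), tup(c, x, c)) =?= h(h(empty, 1, h(1, c, 1)), w, u).
Delete trivial equation empty =?= empty.
Decompose h/3: p =?= h(empty, 1, h(1, c, 1)),  tup(empty, q(1, empty), tup(c, c, c)) =?= w,  tup(c, x, c) =?= u.
Bind p := h(empty, 1, h(1, c, 1)); substituting into the one remaining equation that mentions p gives: times(tup(1, q(c, c), tup(h(empty, 1, h(1, c, 1)), empty, empty)), q(1, h(c, w, c))) =?= times(x, q(1, s)).
Bind w := tup(empty, q(1, empty), tup(c, c, c)); substituting into the one remaining equation that mentions w gives: times(tup(1, q(c, c), tup(h(empty, 1, h(1, c, 1)), empty, empty)), q(1, h(c, tup(empty, q(1, empty), tup(c, c, c)), c))) =?= times(x, q(1, s)).
Bind u := tup(c, x, c); no other remaining equation mentions u.
Decompose times/2: tup(1, q(c, c), tup(h(empty, 1, h(1, c, 1)), empty, empty)) =?= x,  q(1, h(c, tup(empty, q(1, empty), tup(c, c, c)), c)) =?= q(1, s).
Bind x := tup(1, q(c, c), tup(h(empty, 1, h(1, c, 1)), empty, empty)); no other remaining equation mentions x. Substituting into the earlier binding gives u := tup(c, tup(1, q(c, c), tup(h(empty, 1, h(1, c, 1)), empty, empty)), c).
Decompose q/2: 1 =?= 1,  h(c, tup(empty, q(1, empty), tup(c, c, c)), c) =?= s.
Delete trivial equation 1 =?= 1.
Bind s := h(c, tup(empty, q(1, empty), tup(c, c, c)), c).
No equations remain and no clash or occurs-check failure arose, so a unifier exists.

YES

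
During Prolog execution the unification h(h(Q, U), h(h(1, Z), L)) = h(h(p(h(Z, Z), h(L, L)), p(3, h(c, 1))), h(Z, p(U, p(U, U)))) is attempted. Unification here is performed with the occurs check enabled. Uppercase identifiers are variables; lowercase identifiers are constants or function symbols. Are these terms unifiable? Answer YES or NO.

Decompose h/2: h(Q, U) = h(p(h(Z, Z), h(L, L)), p(3, h(c, 1))),  h(h(1, Z), L) = h(Z, p(U, p(U, U))).
Decompose h/2: Q = p(h(Z, Z), h(L, L)),  U = p(3, h(c, 1)).
Bind Q := p(h(Z, Z), h(L, L)); no other remaining equation mentions Q.
Bind U := p(3, h(c, 1)); substituting into the remaining equation gives: h(h(1, Z), L) = h(Z, p(p(3, h(c, 1)), p(p(3, h(c, 1)), p(3, h(c, 1))))).
Decompose h/2: h(1, Z) = Z,  L = p(p(3, h(c, 1)), p(p(3, h(c, 1)), p(3, h(c, 1)))).
Occurs check fails: Z occurs in h(1, Z); the equation Z = h(1, Z) has no finite solution.

NO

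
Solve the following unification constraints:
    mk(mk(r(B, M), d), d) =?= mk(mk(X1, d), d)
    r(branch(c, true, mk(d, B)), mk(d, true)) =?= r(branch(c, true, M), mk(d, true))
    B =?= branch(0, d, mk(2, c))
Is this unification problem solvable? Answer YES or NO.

YES

Decompose mk/2: mk(r(B, M), d) =?= mk(X1, d),  d =?= d.
Decompose mk/2: r(B, M) =?= X1,  d =?= d.
Bind X1 := r(B, M); no other remaining equation mentions X1.
Delete trivial equation d =?= d.
Delete trivial equation d =?= d.
Decompose r/2: branch(c, true, mk(d, B)) =?= branch(c, true, M),  mk(d, true) =?= mk(d, true).
Decompose branch/3: c =?= c,  true =?= true,  mk(d, B) =?= M.
Delete trivial equation c =?= c.
Delete trivial equation true =?= true.
Bind M := mk(d, B); no other remaining equation mentions M. Substituting into the earlier binding gives X1 := r(B, mk(d, B)).
Delete trivial equation mk(d, true) =?= mk(d, true).
Bind B := branch(0, d, mk(2, c)). Substituting into the earlier bindings gives X1 := r(branch(0, d, mk(2, c)), mk(d, branch(0, d, mk(2, c)))), M := mk(d, branch(0, d, mk(2, c))).
No equations remain and no clash or occurs-check failure arose, so a unifier exists.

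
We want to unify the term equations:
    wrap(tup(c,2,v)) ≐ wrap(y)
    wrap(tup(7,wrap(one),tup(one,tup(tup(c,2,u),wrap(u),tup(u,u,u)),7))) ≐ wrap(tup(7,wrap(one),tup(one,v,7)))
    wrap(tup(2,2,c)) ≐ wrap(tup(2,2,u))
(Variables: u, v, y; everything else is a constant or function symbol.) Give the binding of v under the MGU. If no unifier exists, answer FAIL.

Decompose wrap/1: tup(c,2,v) ≐ y.
Bind y := tup(c,2,v); no other remaining equation mentions y.
Decompose wrap/1: tup(7,wrap(one),tup(one,tup(tup(c,2,u),wrap(u),tup(u,u,u)),7)) ≐ tup(7,wrap(one),tup(one,v,7)).
Decompose tup/3: 7 ≐ 7,  wrap(one) ≐ wrap(one),  tup(one,tup(tup(c,2,u),wrap(u),tup(u,u,u)),7) ≐ tup(one,v,7).
Delete trivial equation 7 ≐ 7.
Delete trivial equation wrap(one) ≐ wrap(one).
Decompose tup/3: one ≐ one,  tup(tup(c,2,u),wrap(u),tup(u,u,u)) ≐ v,  7 ≐ 7.
Delete trivial equation one ≐ one.
Bind v := tup(tup(c,2,u),wrap(u),tup(u,u,u)); no other remaining equation mentions v. Substituting into the earlier binding gives y := tup(c,2,tup(tup(c,2,u),wrap(u),tup(u,u,u))).
Delete trivial equation 7 ≐ 7.
Decompose wrap/1: tup(2,2,c) ≐ tup(2,2,u).
Decompose tup/3: 2 ≐ 2,  2 ≐ 2,  c ≐ u.
Delete trivial equation 2 ≐ 2.
Delete trivial equation 2 ≐ 2.
Bind u := c. Substituting into the earlier bindings gives y := tup(c,2,tup(tup(c,2,c),wrap(c),tup(c,c,c))), v := tup(tup(c,2,c),wrap(c),tup(c,c,c)).
MGU = { y := tup(c,2,tup(tup(c,2,c),wrap(c),tup(c,c,c))), v := tup(tup(c,2,c),wrap(c),tup(c,c,c)), u := c }, so v := tup(tup(c,2,c),wrap(c),tup(c,c,c)).

tup(tup(c,2,c),wrap(c),tup(c,c,c))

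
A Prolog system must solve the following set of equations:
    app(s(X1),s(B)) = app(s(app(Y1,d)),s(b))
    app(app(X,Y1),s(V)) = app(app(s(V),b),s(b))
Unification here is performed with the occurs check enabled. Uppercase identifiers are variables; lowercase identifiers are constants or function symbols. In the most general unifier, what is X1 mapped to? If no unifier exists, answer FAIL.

Decompose app/2: s(X1) = s(app(Y1,d)),  s(B) = s(b).
Decompose s/1: X1 = app(Y1,d).
Bind X1 := app(Y1,d); no other remaining equation mentions X1.
Decompose s/1: B = b.
Bind B := b; no other remaining equation mentions B.
Decompose app/2: app(X,Y1) = app(s(V),b),  s(V) = s(b).
Decompose app/2: X = s(V),  Y1 = b.
Bind X := s(V); no other remaining equation mentions X.
Bind Y1 := b; no other remaining equation mentions Y1. Substituting into the earlier binding gives X1 := app(b,d).
Decompose s/1: V = b.
Bind V := b. Substituting into the earlier binding gives X := s(b).
MGU = { X1 -> app(b,d), B -> b, X -> s(b), Y1 -> b, V -> b }, so X1 -> app(b,d).

app(b,d)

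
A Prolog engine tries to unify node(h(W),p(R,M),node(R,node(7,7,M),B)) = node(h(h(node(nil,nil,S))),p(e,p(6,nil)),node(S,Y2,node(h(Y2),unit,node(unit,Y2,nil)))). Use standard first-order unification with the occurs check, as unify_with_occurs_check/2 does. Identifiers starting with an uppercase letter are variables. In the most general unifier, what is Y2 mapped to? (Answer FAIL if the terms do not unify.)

node(7,7,p(6,nil))

Decompose node/3: h(W) = h(h(node(nil,nil,S))),  p(R,M) = p(e,p(6,nil)),  node(R,node(7,7,M),B) = node(S,Y2,node(h(Y2),unit,node(unit,Y2,nil))).
Decompose h/1: W = h(node(nil,nil,S)).
Bind W := h(node(nil,nil,S)); no other remaining equation mentions W.
Decompose p/2: R = e,  M = p(6,nil).
Bind R := e; substituting into the one remaining equation that mentions R gives: node(e,node(7,7,M),B) = node(S,Y2,node(h(Y2),unit,node(unit,Y2,nil))).
Bind M := p(6,nil); substituting into the remaining equation gives: node(e,node(7,7,p(6,nil)),B) = node(S,Y2,node(h(Y2),unit,node(unit,Y2,nil))).
Decompose node/3: e = S,  node(7,7,p(6,nil)) = Y2,  B = node(h(Y2),unit,node(unit,Y2,nil)).
Bind S := e; no other remaining equation mentions S. Substituting into the earlier binding gives W := h(node(nil,nil,e)).
Bind Y2 := node(7,7,p(6,nil)); substituting into the remaining equation gives: B = node(h(node(7,7,p(6,nil))),unit,node(unit,node(7,7,p(6,nil)),nil)).
Bind B := node(h(node(7,7,p(6,nil))),unit,node(unit,node(7,7,p(6,nil)),nil)).
MGU = { W -> h(node(nil,nil,e)), R -> e, M -> p(6,nil), S -> e, Y2 -> node(7,7,p(6,nil)), B -> node(h(node(7,7,p(6,nil))),unit,node(unit,node(7,7,p(6,nil)),nil)) }, so Y2 -> node(7,7,p(6,nil)).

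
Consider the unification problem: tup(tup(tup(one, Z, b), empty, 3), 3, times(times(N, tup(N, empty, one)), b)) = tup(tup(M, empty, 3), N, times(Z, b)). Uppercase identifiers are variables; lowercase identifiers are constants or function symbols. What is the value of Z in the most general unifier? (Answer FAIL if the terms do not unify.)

times(3, tup(3, empty, one))

Decompose tup/3: tup(tup(one, Z, b), empty, 3) = tup(M, empty, 3),  3 = N,  times(times(N, tup(N, empty, one)), b) = times(Z, b).
Decompose tup/3: tup(one, Z, b) = M,  empty = empty,  3 = 3.
Bind M := tup(one, Z, b); no other remaining equation mentions M.
Delete trivial equation empty = empty.
Delete trivial equation 3 = 3.
Bind N := 3; substituting into the remaining equation gives: times(times(3, tup(3, empty, one)), b) = times(Z, b).
Decompose times/2: times(3, tup(3, empty, one)) = Z,  b = b.
Bind Z := times(3, tup(3, empty, one)); no other remaining equation mentions Z. Substituting into the earlier binding gives M := tup(one, times(3, tup(3, empty, one)), b).
Delete trivial equation b = b.
MGU = { M := tup(one, times(3, tup(3, empty, one)), b), N := 3, Z := times(3, tup(3, empty, one)) }, so Z := times(3, tup(3, empty, one)).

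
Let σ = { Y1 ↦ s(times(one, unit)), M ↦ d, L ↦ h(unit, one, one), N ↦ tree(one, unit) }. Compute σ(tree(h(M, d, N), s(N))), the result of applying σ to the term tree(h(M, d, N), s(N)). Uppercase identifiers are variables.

Replace each occurrence of M with d.
Replace each occurrence of N with tree(one, unit).
Result: tree(h(d, d, tree(one, unit)), s(tree(one, unit))).

tree(h(d, d, tree(one, unit)), s(tree(one, unit)))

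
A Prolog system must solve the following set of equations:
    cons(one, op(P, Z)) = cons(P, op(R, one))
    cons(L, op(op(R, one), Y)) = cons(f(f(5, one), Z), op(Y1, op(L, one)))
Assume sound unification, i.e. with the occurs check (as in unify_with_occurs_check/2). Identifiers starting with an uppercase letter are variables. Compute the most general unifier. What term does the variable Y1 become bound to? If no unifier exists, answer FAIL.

Decompose cons/2: one = P,  op(P, Z) = op(R, one).
Bind P := one; substituting into the one remaining equation that mentions P gives: op(one, Z) = op(R, one).
Decompose op/2: one = R,  Z = one.
Bind R := one; substituting into the one remaining equation that mentions R gives: cons(L, op(op(one, one), Y)) = cons(f(f(5, one), Z), op(Y1, op(L, one))).
Bind Z := one; substituting into the remaining equation gives: cons(L, op(op(one, one), Y)) = cons(f(f(5, one), one), op(Y1, op(L, one))).
Decompose cons/2: L = f(f(5, one), one),  op(op(one, one), Y) = op(Y1, op(L, one)).
Bind L := f(f(5, one), one); substituting into the remaining equation gives: op(op(one, one), Y) = op(Y1, op(f(f(5, one), one), one)).
Decompose op/2: op(one, one) = Y1,  Y = op(f(f(5, one), one), one).
Bind Y1 := op(one, one); no other remaining equation mentions Y1.
Bind Y := op(f(f(5, one), one), one).
MGU = { P = one, R = one, Z = one, L = f(f(5, one), one), Y1 = op(one, one), Y = op(f(f(5, one), one), one) }, so Y1 = op(one, one).

op(one, one)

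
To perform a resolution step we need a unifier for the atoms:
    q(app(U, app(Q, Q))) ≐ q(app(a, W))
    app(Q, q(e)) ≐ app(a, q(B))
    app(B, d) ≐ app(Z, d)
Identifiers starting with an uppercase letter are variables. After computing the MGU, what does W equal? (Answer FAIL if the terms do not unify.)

app(a, a)

Decompose q/1: app(U, app(Q, Q)) ≐ app(a, W).
Decompose app/2: U ≐ a,  app(Q, Q) ≐ W.
Bind U := a; no other remaining equation mentions U.
Bind W := app(Q, Q); no other remaining equation mentions W.
Decompose app/2: Q ≐ a,  q(e) ≐ q(B).
Bind Q := a; no other remaining equation mentions Q. Substituting into the earlier binding gives W := app(a, a).
Decompose q/1: e ≐ B.
Bind B := e; substituting into the remaining equation gives: app(e, d) ≐ app(Z, d).
Decompose app/2: e ≐ Z,  d ≐ d.
Bind Z := e; no other remaining equation mentions Z.
Delete trivial equation d ≐ d.
MGU = { U -> a, W -> app(a, a), Q -> a, B -> e, Z -> e }, so W -> app(a, a).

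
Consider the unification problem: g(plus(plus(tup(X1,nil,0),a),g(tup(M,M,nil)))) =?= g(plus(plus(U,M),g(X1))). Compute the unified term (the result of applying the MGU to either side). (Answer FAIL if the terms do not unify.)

Decompose g/1: plus(plus(tup(X1,nil,0),a),g(tup(M,M,nil))) =?= plus(plus(U,M),g(X1)).
Decompose plus/2: plus(tup(X1,nil,0),a) =?= plus(U,M),  g(tup(M,M,nil)) =?= g(X1).
Decompose plus/2: tup(X1,nil,0) =?= U,  a =?= M.
Bind U := tup(X1,nil,0); no other remaining equation mentions U.
Bind M := a; substituting into the remaining equation gives: g(tup(a,a,nil)) =?= g(X1).
Decompose g/1: tup(a,a,nil) =?= X1.
Bind X1 := tup(a,a,nil). Substituting into the earlier binding gives U := tup(tup(a,a,nil),nil,0).
Applying the MGU to either side gives g(plus(plus(tup(tup(a,a,nil),nil,0),a),g(tup(a,a,nil)))).

g(plus(plus(tup(tup(a,a,nil),nil,0),a),g(tup(a,a,nil))))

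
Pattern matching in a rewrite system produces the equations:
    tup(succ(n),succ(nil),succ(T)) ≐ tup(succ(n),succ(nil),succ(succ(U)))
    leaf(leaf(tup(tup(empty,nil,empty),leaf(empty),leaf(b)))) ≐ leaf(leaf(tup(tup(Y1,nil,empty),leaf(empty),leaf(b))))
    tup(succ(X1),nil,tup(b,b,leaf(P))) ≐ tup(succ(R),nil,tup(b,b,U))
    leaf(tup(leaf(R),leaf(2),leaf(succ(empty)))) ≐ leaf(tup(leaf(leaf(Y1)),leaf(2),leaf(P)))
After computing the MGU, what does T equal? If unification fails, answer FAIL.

succ(leaf(succ(empty)))

Decompose tup/3: succ(n) ≐ succ(n),  succ(nil) ≐ succ(nil),  succ(T) ≐ succ(succ(U)).
Delete trivial equation succ(n) ≐ succ(n).
Delete trivial equation succ(nil) ≐ succ(nil).
Decompose succ/1: T ≐ succ(U).
Bind T := succ(U); no other remaining equation mentions T.
Decompose leaf/1: leaf(tup(tup(empty,nil,empty),leaf(empty),leaf(b))) ≐ leaf(tup(tup(Y1,nil,empty),leaf(empty),leaf(b))).
Decompose leaf/1: tup(tup(empty,nil,empty),leaf(empty),leaf(b)) ≐ tup(tup(Y1,nil,empty),leaf(empty),leaf(b)).
Decompose tup/3: tup(empty,nil,empty) ≐ tup(Y1,nil,empty),  leaf(empty) ≐ leaf(empty),  leaf(b) ≐ leaf(b).
Decompose tup/3: empty ≐ Y1,  nil ≐ nil,  empty ≐ empty.
Bind Y1 := empty; substituting into the one remaining equation that mentions Y1 gives: leaf(tup(leaf(R),leaf(2),leaf(succ(empty)))) ≐ leaf(tup(leaf(leaf(empty)),leaf(2),leaf(P))).
Delete trivial equation nil ≐ nil.
Delete trivial equation empty ≐ empty.
Delete trivial equation leaf(empty) ≐ leaf(empty).
Delete trivial equation leaf(b) ≐ leaf(b).
Decompose tup/3: succ(X1) ≐ succ(R),  nil ≐ nil,  tup(b,b,leaf(P)) ≐ tup(b,b,U).
Decompose succ/1: X1 ≐ R.
Bind X1 := R; no other remaining equation mentions X1.
Delete trivial equation nil ≐ nil.
Decompose tup/3: b ≐ b,  b ≐ b,  leaf(P) ≐ U.
Delete trivial equation b ≐ b.
Delete trivial equation b ≐ b.
Bind U := leaf(P); no other remaining equation mentions U. Substituting into the earlier binding gives T := succ(leaf(P)).
Decompose leaf/1: tup(leaf(R),leaf(2),leaf(succ(empty))) ≐ tup(leaf(leaf(empty)),leaf(2),leaf(P)).
Decompose tup/3: leaf(R) ≐ leaf(leaf(empty)),  leaf(2) ≐ leaf(2),  leaf(succ(empty)) ≐ leaf(P).
Decompose leaf/1: R ≐ leaf(empty).
Bind R := leaf(empty); no other remaining equation mentions R. Substituting into the earlier binding gives X1 := leaf(empty).
Delete trivial equation leaf(2) ≐ leaf(2).
Decompose leaf/1: succ(empty) ≐ P.
Bind P := succ(empty). Substituting into the earlier bindings gives T := succ(leaf(succ(empty))), U := leaf(succ(empty)).
MGU = { T ↦ succ(leaf(succ(empty))), Y1 ↦ empty, X1 ↦ leaf(empty), U ↦ leaf(succ(empty)), R ↦ leaf(empty), P ↦ succ(empty) }, so T ↦ succ(leaf(succ(empty))).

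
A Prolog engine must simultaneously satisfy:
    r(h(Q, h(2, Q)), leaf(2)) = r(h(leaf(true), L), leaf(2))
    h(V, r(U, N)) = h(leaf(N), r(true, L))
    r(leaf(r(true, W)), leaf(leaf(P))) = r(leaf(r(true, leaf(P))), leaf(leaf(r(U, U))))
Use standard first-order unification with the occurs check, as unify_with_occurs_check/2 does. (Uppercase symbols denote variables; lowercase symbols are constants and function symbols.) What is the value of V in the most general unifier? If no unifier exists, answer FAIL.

Decompose r/2: h(Q, h(2, Q)) = h(leaf(true), L),  leaf(2) = leaf(2).
Decompose h/2: Q = leaf(true),  h(2, Q) = L.
Bind Q := leaf(true); substituting into the one remaining equation that mentions Q gives: h(2, leaf(true)) = L.
Bind L := h(2, leaf(true)); substituting into the one remaining equation that mentions L gives: h(V, r(U, N)) = h(leaf(N), r(true, h(2, leaf(true)))).
Delete trivial equation leaf(2) = leaf(2).
Decompose h/2: V = leaf(N),  r(U, N) = r(true, h(2, leaf(true))).
Bind V := leaf(N); no other remaining equation mentions V.
Decompose r/2: U = true,  N = h(2, leaf(true)).
Bind U := true; substituting into the one remaining equation that mentions U gives: r(leaf(r(true, W)), leaf(leaf(P))) = r(leaf(r(true, leaf(P))), leaf(leaf(r(true, true)))).
Bind N := h(2, leaf(true)); no other remaining equation mentions N. Substituting into the earlier binding gives V := leaf(h(2, leaf(true))).
Decompose r/2: leaf(r(true, W)) = leaf(r(true, leaf(P))),  leaf(leaf(P)) = leaf(leaf(r(true, true))).
Decompose leaf/1: r(true, W) = r(true, leaf(P)).
Decompose r/2: true = true,  W = leaf(P).
Delete trivial equation true = true.
Bind W := leaf(P); no other remaining equation mentions W.
Decompose leaf/1: leaf(P) = leaf(r(true, true)).
Decompose leaf/1: P = r(true, true).
Bind P := r(true, true). Substituting into the earlier binding gives W := leaf(r(true, true)).
MGU = { Q ↦ leaf(true), L ↦ h(2, leaf(true)), V ↦ leaf(h(2, leaf(true))), U ↦ true, N ↦ h(2, leaf(true)), W ↦ leaf(r(true, true)), P ↦ r(true, true) }, so V ↦ leaf(h(2, leaf(true))).

leaf(h(2, leaf(true)))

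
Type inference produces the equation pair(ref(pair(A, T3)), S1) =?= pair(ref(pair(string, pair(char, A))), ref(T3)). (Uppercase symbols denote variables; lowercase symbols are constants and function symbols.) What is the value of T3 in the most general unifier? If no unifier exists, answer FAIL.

Decompose pair/2: ref(pair(A, T3)) =?= ref(pair(string, pair(char, A))),  S1 =?= ref(T3).
Decompose ref/1: pair(A, T3) =?= pair(string, pair(char, A)).
Decompose pair/2: A =?= string,  T3 =?= pair(char, A).
Bind A := string; substituting into the one remaining equation that mentions A gives: T3 =?= pair(char, string).
Bind T3 := pair(char, string); substituting into the remaining equation gives: S1 =?= ref(pair(char, string)).
Bind S1 := ref(pair(char, string)).
MGU = { A ↦ string, T3 ↦ pair(char, string), S1 ↦ ref(pair(char, string)) }, so T3 ↦ pair(char, string).

pair(char, string)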